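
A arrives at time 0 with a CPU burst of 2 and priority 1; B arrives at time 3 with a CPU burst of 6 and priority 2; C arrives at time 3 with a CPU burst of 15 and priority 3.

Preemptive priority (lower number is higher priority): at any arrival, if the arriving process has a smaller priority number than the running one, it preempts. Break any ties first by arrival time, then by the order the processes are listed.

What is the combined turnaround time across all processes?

Schedule: | A 0-2 | idle 2-3 | B 3-9 | C 9-24 |
Completion: A=2  B=9  C=24
Turnaround (C−A): A=2  B=6  C=21
Turnaround = completion − arrival: A=2, B=6, C=21
Total turnaround = 2 + 6 + 21 = 29

29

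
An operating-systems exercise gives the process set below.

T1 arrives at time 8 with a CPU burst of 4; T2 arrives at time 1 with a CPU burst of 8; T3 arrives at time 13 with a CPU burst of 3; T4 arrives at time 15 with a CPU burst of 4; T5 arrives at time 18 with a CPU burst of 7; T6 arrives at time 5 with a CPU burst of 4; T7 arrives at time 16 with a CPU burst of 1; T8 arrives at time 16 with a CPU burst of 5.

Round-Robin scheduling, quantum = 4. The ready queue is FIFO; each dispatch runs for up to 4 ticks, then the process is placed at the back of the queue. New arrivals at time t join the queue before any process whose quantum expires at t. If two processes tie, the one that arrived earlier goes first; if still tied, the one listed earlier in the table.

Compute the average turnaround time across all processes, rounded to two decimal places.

Schedule: | idle 0-1 | T2 1-5 | T6 5-9 | T2 9-13 | T1 13-17 | T3 17-20 | T4 20-24 | T7 24-25 | T8 25-29 | T5 29-33 | T8 33-34 | T5 34-37 |
Completion: T1=17  T2=13  T3=20  T4=24  T5=37  T6=9  T7=25  T8=34
Turnaround (C−A): T1=9  T2=12  T3=7  T4=9  T5=19  T6=4  T7=9  T8=18
Turnaround times: T1=9, T2=12, T3=7, T4=9, T5=19, T6=4, T7=9, T8=18
Average turnaround = (9+12+7+9+19+4+9+18) / 8 = 87/8 = 10.88

10.88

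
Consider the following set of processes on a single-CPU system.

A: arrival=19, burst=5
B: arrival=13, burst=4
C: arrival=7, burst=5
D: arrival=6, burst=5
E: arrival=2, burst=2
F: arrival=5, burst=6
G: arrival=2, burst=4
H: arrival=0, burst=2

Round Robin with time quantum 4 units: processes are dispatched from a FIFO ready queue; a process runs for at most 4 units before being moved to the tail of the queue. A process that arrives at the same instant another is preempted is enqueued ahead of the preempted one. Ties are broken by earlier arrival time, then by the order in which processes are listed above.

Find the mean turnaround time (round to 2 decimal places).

12.50

Timeline: | H 0-2 | E 2-4 | G 4-8 | F 8-12 | D 12-16 | C 16-20 | F 20-22 | B 22-26 | D 26-27 | A 27-31 | C 31-32 | A 32-33 |
Completion: A=33  B=26  C=32  D=27  E=4  F=22  G=8  H=2
Turnaround (C−A): A=14  B=13  C=25  D=21  E=2  F=17  G=6  H=2
Turnaround times: A=14, B=13, C=25, D=21, E=2, F=17, G=6, H=2
Average turnaround = (14+13+25+21+2+17+6+2) / 8 = 100/8 = 12.50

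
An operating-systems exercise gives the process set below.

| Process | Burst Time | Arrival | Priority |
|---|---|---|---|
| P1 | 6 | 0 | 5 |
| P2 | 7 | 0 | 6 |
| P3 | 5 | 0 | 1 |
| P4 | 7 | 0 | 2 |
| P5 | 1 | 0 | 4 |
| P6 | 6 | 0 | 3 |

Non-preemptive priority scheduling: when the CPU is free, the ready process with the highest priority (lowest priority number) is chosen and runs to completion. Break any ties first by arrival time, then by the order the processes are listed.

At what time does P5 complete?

Timeline: | P3 0-5 | P4 5-12 | P6 12-18 | P5 18-19 | P1 19-25 | P2 25-32 |
Completion: P1=25  P2=32  P3=5  P4=12  P5=19  P6=18

19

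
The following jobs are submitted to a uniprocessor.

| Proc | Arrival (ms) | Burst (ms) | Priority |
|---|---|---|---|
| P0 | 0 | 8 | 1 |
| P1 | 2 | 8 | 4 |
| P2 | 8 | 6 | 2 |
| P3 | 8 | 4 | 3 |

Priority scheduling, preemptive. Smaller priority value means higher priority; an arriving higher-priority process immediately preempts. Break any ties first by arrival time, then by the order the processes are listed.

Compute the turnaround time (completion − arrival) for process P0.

8

Timeline: | P0 0-8 | P2 8-14 | P3 14-18 | P1 18-26 |
Completion: P0=8  P1=26  P2=14  P3=18
Turnaround (C−A): P0=8  P1=24  P2=6  P3=10
Turnaround(P0) = completion − arrival = 8 − 0 = 8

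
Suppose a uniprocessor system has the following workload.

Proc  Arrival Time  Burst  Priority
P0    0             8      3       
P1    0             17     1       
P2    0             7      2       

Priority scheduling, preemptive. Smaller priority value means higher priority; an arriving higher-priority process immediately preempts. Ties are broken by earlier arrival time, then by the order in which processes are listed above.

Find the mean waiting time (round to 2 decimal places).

13.67

Timeline: | P1 0-17 | P2 17-24 | P0 24-32 |
Completion: P0=32  P1=17  P2=24
Waiting times: P0=24, P1=0, P2=17
Average waiting = (24+0+17) / 3 = 41/3 = 13.67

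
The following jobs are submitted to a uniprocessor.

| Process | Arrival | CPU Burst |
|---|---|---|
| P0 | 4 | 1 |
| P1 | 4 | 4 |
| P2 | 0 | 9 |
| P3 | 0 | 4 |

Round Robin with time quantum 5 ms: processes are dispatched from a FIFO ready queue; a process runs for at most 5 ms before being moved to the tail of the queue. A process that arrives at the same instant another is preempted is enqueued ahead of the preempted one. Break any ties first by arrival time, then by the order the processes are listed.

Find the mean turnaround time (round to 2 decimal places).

Gantt: | P2 0-5 | P3 5-9 | P0 9-10 | P1 10-14 | P2 14-18 |
Completion: P0=10  P1=14  P2=18  P3=9
Turnaround times: P0=6, P1=10, P2=18, P3=9
Average turnaround = (6+10+18+9) / 4 = 43/4 = 10.75

10.75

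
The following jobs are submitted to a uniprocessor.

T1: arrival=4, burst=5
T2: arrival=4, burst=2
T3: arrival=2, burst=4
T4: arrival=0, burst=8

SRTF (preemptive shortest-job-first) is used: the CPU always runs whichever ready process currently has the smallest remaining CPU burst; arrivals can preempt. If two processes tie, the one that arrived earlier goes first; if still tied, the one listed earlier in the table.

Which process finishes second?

T2

Timeline: | T4 0-2 | T3 2-6 | T2 6-8 | T1 8-13 | T4 13-19 |
Completion: T1=13  T2=8  T3=6  T4=19
Finish order: T3 → T2 → T1 → T4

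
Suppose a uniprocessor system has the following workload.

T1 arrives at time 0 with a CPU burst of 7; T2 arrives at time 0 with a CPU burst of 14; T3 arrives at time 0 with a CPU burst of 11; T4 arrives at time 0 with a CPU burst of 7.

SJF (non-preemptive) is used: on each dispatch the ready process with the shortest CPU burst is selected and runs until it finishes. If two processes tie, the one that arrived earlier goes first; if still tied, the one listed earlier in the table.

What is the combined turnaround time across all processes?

Timeline: | T1 0-7 | T4 7-14 | T3 14-25 | T2 25-39 |
Completion: T1=7  T2=39  T3=25  T4=14
Turnaround (C−A): T1=7  T2=39  T3=25  T4=14
Turnaround = completion − arrival: T1=7, T2=39, T3=25, T4=14
Total turnaround = 7 + 39 + 25 + 14 = 85

85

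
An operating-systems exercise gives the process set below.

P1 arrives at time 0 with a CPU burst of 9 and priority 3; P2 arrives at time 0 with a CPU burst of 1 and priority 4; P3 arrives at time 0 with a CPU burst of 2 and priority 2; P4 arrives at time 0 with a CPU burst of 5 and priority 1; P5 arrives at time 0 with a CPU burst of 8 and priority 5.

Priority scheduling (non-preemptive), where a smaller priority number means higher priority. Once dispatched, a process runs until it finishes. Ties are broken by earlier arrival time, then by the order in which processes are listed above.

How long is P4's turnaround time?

Timeline: | P4 0-5 | P3 5-7 | P1 7-16 | P2 16-17 | P5 17-25 |
Completion: P1=16  P2=17  P3=7  P4=5  P5=25
Turnaround (C−A): P1=16  P2=17  P3=7  P4=5  P5=25
Turnaround(P4) = completion − arrival = 5 − 0 = 5

5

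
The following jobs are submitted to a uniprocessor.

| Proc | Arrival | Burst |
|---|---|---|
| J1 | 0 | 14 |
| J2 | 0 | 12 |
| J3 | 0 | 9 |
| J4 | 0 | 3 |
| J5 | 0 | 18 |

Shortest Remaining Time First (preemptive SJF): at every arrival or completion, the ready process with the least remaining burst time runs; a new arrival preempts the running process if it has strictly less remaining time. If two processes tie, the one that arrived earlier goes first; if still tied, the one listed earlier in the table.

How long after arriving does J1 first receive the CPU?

24

Schedule: | J4 0-3 | J3 3-12 | J2 12-24 | J1 24-38 | J5 38-56 |
Completion: J1=38  J2=24  J3=12  J4=3  J5=56
Response(J1) = first start − arrival = 24 − 0 = 24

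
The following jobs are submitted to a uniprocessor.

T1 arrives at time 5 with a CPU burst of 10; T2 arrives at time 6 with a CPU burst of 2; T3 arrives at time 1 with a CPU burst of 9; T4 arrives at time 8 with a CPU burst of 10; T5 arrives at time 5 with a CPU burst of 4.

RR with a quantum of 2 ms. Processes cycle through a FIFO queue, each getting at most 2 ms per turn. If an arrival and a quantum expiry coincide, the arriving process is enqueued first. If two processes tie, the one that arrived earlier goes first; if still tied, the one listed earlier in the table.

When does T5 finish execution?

Timeline: | idle 0-1 | T3 1-5 | T1 5-7 | T5 7-9 | T3 9-11 | T2 11-13 | T1 13-15 | T4 15-17 | T5 17-19 | T3 19-21 | T1 21-23 | T4 23-25 | T3 25-26 | T1 26-28 | T4 28-30 | T1 30-32 | T4 32-36 |
Completion: T1=32  T2=13  T3=26  T4=36  T5=19
Turnaround (C−A): T1=27  T2=7  T3=25  T4=28  T5=14

19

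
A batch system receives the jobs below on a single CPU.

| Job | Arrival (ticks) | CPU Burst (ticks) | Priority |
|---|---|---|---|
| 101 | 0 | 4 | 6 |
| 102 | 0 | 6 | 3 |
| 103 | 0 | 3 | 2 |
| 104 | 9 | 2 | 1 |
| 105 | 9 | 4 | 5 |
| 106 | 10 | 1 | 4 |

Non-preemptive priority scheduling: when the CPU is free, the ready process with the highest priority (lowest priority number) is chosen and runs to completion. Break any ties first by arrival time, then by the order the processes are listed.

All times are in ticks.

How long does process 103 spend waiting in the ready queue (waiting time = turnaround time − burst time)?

0

Gantt: | 103 0-3 | 102 3-9 | 104 9-11 | 106 11-12 | 105 12-16 | 101 16-20 |
Completion: 101=20  102=9  103=3  104=11  105=16  106=12
Turnaround (C−A): 101=20  102=9  103=3  104=2  105=7  106=2
Waiting(103) = turnaround − burst = 3 − 3 = 0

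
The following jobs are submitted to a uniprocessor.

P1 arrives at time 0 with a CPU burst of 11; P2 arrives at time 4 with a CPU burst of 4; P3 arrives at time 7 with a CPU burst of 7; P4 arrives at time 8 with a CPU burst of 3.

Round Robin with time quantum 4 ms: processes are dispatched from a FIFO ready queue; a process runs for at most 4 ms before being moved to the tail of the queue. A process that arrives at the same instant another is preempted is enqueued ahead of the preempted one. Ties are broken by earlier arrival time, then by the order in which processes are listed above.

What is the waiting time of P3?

Schedule: | P1 0-4 | P2 4-8 | P1 8-12 | P3 12-16 | P4 16-19 | P1 19-22 | P3 22-25 |
Completion: P1=22  P2=8  P3=25  P4=19
Turnaround (C−A): P1=22  P2=4  P3=18  P4=11
Waiting(P3) = turnaround − burst = 18 − 7 = 11

11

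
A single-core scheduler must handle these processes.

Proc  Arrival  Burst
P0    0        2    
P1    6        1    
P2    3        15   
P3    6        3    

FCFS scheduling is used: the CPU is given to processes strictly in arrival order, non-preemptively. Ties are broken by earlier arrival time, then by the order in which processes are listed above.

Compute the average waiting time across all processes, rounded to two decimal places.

Timeline: | P0 0-2 | idle 2-3 | P2 3-18 | P1 18-19 | P3 19-22 |
Completion: P0=2  P1=19  P2=18  P3=22
Turnaround (C−A): P0=2  P1=13  P2=15  P3=16
Waiting times: P0=0, P1=12, P2=0, P3=13
Average waiting = (0+12+0+13) / 4 = 25/4 = 6.25

6.25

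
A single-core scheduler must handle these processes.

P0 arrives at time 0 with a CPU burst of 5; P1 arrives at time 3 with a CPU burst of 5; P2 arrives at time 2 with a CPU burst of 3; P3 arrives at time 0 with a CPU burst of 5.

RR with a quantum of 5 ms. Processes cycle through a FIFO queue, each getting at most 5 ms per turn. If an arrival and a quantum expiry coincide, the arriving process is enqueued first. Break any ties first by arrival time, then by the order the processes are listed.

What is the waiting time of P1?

10

Gantt: | P0 0-5 | P3 5-10 | P2 10-13 | P1 13-18 |
Completion: P0=5  P1=18  P2=13  P3=10
Turnaround (C−A): P0=5  P1=15  P2=11  P3=10
Waiting(P1) = turnaround − burst = 15 − 5 = 10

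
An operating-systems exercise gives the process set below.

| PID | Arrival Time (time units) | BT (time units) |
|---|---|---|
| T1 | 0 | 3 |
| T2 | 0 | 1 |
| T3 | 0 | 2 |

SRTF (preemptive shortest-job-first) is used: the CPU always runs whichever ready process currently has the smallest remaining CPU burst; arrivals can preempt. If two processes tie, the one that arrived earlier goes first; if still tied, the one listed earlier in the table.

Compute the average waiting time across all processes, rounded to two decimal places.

Gantt: | T2 0-1 | T3 1-3 | T1 3-6 |
Completion: T1=6  T2=1  T3=3
Turnaround (C−A): T1=6  T2=1  T3=3
Waiting times: T1=3, T2=0, T3=1
Average waiting = (3+0+1) / 3 = 4/3 = 1.33

1.33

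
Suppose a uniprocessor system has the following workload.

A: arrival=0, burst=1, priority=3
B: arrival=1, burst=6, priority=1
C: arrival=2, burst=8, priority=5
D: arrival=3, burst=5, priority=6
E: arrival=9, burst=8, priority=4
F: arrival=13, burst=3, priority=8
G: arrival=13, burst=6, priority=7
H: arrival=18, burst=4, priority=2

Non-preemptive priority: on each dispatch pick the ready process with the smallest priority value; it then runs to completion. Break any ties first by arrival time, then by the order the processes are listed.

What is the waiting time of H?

5

Schedule: | A 0-1 | B 1-7 | C 7-15 | E 15-23 | H 23-27 | D 27-32 | G 32-38 | F 38-41 |
Completion: A=1  B=7  C=15  D=32  E=23  F=41  G=38  H=27
Waiting(H) = turnaround − burst = 9 − 4 = 5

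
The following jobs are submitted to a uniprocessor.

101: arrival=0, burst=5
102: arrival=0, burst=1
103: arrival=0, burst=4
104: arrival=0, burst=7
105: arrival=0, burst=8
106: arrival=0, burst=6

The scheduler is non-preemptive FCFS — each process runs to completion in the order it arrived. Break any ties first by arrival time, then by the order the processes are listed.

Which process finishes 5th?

Timeline: | 101 0-5 | 102 5-6 | 103 6-10 | 104 10-17 | 105 17-25 | 106 25-31 |
Completion: 101=5  102=6  103=10  104=17  105=25  106=31
Turnaround (C−A): 101=5  102=6  103=10  104=17  105=25  106=31
Finish order: 101 → 102 → 103 → 104 → 105 → 106

105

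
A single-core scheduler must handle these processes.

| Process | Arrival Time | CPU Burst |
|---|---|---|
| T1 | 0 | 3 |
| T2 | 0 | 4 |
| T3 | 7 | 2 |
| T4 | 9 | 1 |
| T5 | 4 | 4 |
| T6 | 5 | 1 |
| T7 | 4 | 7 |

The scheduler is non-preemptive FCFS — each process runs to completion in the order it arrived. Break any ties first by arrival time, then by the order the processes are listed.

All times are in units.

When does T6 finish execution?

Schedule: | T1 0-3 | T2 3-7 | T5 7-11 | T7 11-18 | T6 18-19 | T3 19-21 | T4 21-22 |
Completion: T1=3  T2=7  T3=21  T4=22  T5=11  T6=19  T7=18
Turnaround (C−A): T1=3  T2=7  T3=14  T4=13  T5=7  T6=14  T7=14

19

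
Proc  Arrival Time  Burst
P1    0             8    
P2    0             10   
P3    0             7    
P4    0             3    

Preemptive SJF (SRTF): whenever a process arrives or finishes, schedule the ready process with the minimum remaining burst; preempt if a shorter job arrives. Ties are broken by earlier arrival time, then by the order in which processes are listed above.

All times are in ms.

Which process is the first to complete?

P4

Gantt: | P4 0-3 | P3 3-10 | P1 10-18 | P2 18-28 |
Completion: P1=18  P2=28  P3=10  P4=3
Turnaround (C−A): P1=18  P2=28  P3=10  P4=3
Finish order: P4 → P3 → P1 → P2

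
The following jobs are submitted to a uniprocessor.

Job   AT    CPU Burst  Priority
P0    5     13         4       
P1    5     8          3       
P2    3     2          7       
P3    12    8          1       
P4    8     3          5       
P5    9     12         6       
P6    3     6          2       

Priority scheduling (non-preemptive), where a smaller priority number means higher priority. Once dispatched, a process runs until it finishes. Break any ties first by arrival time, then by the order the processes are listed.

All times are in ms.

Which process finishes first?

P6

Timeline: | idle 0-3 | P6 3-9 | P1 9-17 | P3 17-25 | P0 25-38 | P4 38-41 | P5 41-53 | P2 53-55 |
Completion: P0=38  P1=17  P2=55  P3=25  P4=41  P5=53  P6=9
Turnaround (C−A): P0=33  P1=12  P2=52  P3=13  P4=33  P5=44  P6=6
Finish order: P6 → P1 → P3 → P0 → P4 → P5 → P2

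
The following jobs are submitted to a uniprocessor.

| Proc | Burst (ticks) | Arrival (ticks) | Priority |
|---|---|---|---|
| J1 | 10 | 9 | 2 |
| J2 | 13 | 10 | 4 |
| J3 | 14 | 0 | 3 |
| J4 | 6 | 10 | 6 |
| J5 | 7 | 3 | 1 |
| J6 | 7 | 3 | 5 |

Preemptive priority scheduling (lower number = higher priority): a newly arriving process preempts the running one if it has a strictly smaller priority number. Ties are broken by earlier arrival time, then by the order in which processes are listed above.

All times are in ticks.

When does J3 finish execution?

31

Gantt: | J3 0-3 | J5 3-10 | J1 10-20 | J3 20-31 | J2 31-44 | J6 44-51 | J4 51-57 |
Completion: J1=20  J2=44  J3=31  J4=57  J5=10  J6=51
Turnaround (C−A): J1=11  J2=34  J3=31  J4=47  J5=7  J6=48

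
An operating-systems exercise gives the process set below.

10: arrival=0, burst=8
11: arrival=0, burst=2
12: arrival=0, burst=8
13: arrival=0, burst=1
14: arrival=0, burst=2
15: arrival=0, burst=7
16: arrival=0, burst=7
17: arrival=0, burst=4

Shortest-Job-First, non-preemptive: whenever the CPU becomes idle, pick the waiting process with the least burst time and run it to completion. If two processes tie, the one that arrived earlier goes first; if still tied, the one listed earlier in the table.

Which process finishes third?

Timeline: | 13 0-1 | 11 1-3 | 14 3-5 | 17 5-9 | 15 9-16 | 16 16-23 | 10 23-31 | 12 31-39 |
Completion: 10=31  11=3  12=39  13=1  14=5  15=16  16=23  17=9
Turnaround (C−A): 10=31  11=3  12=39  13=1  14=5  15=16  16=23  17=9
Finish order: 13 → 11 → 14 → 17 → 15 → 16 → 10 → 12

14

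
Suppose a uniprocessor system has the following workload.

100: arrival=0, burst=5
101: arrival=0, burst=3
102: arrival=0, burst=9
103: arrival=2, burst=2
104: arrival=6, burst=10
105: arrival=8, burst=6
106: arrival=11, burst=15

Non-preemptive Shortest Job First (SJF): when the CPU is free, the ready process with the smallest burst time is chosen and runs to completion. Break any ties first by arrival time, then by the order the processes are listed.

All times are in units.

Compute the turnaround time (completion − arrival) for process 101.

Timeline: | 101 0-3 | 103 3-5 | 100 5-10 | 105 10-16 | 102 16-25 | 104 25-35 | 106 35-50 |
Completion: 100=10  101=3  102=25  103=5  104=35  105=16  106=50
Turnaround (C−A): 100=10  101=3  102=25  103=3  104=29  105=8  106=39
Turnaround(101) = completion − arrival = 3 − 0 = 3

3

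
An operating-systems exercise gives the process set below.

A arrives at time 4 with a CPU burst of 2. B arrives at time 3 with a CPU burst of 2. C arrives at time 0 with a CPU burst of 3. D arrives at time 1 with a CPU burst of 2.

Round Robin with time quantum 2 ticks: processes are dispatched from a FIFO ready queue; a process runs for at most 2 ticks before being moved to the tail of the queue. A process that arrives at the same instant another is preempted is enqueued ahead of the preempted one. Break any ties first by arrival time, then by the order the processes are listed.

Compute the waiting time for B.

2

Gantt: | C 0-2 | D 2-4 | C 4-5 | B 5-7 | A 7-9 |
Completion: A=9  B=7  C=5  D=4
Turnaround (C−A): A=5  B=4  C=5  D=3
Waiting(B) = turnaround − burst = 4 − 2 = 2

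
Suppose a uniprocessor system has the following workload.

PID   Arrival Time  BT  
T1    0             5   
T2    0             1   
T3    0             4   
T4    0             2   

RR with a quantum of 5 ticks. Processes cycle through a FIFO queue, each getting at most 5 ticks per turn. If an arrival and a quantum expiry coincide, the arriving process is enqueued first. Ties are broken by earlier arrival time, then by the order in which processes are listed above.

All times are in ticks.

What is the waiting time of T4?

10

Schedule: | T1 0-5 | T2 5-6 | T3 6-10 | T4 10-12 |
Completion: T1=5  T2=6  T3=10  T4=12
Waiting(T4) = turnaround − burst = 12 − 2 = 10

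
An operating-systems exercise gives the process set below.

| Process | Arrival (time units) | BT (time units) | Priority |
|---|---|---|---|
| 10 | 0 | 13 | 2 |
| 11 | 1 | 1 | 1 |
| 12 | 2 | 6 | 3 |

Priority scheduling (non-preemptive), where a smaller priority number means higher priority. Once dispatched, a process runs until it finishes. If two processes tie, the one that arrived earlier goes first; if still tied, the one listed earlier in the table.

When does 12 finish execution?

Gantt: | 10 0-13 | 11 13-14 | 12 14-20 |
Completion: 10=13  11=14  12=20

20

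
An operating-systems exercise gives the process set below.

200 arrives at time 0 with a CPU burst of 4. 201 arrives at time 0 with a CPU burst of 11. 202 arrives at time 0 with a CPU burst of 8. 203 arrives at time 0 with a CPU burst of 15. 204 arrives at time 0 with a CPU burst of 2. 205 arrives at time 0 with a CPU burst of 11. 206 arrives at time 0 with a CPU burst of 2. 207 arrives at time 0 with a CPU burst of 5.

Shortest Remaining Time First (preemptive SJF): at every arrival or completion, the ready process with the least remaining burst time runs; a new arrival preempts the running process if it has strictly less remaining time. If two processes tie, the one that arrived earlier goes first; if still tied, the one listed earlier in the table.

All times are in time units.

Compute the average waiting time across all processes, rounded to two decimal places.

15.38

Timeline: | 204 0-2 | 206 2-4 | 200 4-8 | 207 8-13 | 202 13-21 | 201 21-32 | 205 32-43 | 203 43-58 |
Completion: 200=8  201=32  202=21  203=58  204=2  205=43  206=4  207=13
Turnaround (C−A): 200=8  201=32  202=21  203=58  204=2  205=43  206=4  207=13
Waiting times: 200=4, 201=21, 202=13, 203=43, 204=0, 205=32, 206=2, 207=8
Average waiting = (4+21+13+43+0+32+2+8) / 8 = 123/8 = 15.38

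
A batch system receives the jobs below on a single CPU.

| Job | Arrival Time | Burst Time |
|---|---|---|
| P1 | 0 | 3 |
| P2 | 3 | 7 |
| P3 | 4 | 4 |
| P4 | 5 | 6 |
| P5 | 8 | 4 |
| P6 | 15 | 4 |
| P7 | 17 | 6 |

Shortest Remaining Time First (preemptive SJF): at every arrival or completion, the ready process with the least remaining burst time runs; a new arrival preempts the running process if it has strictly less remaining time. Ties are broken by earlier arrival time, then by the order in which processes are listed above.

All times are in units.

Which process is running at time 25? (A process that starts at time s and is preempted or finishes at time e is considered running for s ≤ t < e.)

Timeline: | P1 0-3 | P2 3-4 | P3 4-8 | P5 8-12 | P2 12-18 | P6 18-22 | P4 22-28 | P7 28-34 |
Completion: P1=3  P2=18  P3=8  P4=28  P5=12  P6=22  P7=34

P4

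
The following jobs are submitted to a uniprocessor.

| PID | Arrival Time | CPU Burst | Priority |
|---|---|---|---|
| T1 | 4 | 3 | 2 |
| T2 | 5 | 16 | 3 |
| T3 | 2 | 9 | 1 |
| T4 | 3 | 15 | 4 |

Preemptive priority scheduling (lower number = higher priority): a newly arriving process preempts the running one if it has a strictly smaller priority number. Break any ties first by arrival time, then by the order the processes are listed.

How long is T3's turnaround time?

Schedule: | idle 0-2 | T3 2-11 | T1 11-14 | T2 14-30 | T4 30-45 |
Completion: T1=14  T2=30  T3=11  T4=45
Turnaround(T3) = completion − arrival = 11 − 2 = 9

9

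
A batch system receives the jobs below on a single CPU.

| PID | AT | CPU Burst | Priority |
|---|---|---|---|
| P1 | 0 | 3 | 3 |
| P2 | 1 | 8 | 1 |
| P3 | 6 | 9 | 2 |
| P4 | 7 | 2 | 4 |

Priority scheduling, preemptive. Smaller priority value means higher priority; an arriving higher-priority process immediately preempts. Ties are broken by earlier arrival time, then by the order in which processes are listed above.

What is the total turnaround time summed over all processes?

55

Timeline: | P1 0-1 | P2 1-9 | P3 9-18 | P1 18-20 | P4 20-22 |
Completion: P1=20  P2=9  P3=18  P4=22
Turnaround (C−A): P1=20  P2=8  P3=12  P4=15
Turnaround = completion − arrival: P1=20, P2=8, P3=12, P4=15
Total turnaround = 20 + 8 + 12 + 15 = 55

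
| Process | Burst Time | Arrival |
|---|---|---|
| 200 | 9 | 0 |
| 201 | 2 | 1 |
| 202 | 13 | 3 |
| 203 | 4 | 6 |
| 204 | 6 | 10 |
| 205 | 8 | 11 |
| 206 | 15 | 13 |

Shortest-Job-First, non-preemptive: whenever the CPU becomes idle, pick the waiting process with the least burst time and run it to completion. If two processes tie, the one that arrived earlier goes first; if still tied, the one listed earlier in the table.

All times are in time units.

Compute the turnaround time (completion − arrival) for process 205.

Schedule: | 200 0-9 | 201 9-11 | 203 11-15 | 204 15-21 | 205 21-29 | 202 29-42 | 206 42-57 |
Completion: 200=9  201=11  202=42  203=15  204=21  205=29  206=57
Turnaround(205) = completion − arrival = 29 − 11 = 18

18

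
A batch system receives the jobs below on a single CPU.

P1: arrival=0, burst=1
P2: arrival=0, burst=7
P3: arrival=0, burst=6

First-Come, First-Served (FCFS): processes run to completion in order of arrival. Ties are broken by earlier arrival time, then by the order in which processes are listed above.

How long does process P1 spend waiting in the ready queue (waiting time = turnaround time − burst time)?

0

Schedule: | P1 0-1 | P2 1-8 | P3 8-14 |
Completion: P1=1  P2=8  P3=14
Turnaround (C−A): P1=1  P2=8  P3=14
Waiting(P1) = turnaround − burst = 1 − 1 = 0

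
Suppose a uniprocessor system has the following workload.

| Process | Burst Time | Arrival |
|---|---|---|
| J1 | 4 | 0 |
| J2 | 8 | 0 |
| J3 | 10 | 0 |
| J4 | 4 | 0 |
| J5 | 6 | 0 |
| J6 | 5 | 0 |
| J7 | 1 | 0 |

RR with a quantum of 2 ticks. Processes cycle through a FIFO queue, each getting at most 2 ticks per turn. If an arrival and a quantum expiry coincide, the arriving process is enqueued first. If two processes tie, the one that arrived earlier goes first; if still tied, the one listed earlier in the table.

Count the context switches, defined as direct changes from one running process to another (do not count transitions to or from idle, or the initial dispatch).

18

Gantt: | J1 0-2 | J2 2-4 | J3 4-6 | J4 6-8 | J5 8-10 | J6 10-12 | J7 12-13 | J1 13-15 | J2 15-17 | J3 17-19 | J4 19-21 | J5 21-23 | J6 23-25 | J2 25-27 | J3 27-29 | J5 29-31 | J6 31-32 | J2 32-34 | J3 34-38 |
Completion: J1=15  J2=34  J3=38  J4=21  J5=31  J6=32  J7=13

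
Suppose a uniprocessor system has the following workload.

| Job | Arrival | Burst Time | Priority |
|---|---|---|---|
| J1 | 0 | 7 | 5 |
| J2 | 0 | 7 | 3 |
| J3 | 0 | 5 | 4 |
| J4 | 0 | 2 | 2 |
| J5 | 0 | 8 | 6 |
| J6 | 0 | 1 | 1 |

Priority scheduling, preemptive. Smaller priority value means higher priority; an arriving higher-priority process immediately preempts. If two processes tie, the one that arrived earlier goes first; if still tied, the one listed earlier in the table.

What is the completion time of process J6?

Schedule: | J6 0-1 | J4 1-3 | J2 3-10 | J3 10-15 | J1 15-22 | J5 22-30 |
Completion: J1=22  J2=10  J3=15  J4=3  J5=30  J6=1

1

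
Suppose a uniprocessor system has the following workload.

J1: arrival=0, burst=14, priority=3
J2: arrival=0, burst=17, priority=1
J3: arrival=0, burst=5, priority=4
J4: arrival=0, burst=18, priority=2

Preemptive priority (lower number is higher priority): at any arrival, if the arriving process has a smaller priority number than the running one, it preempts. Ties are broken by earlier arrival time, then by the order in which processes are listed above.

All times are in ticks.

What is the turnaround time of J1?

Gantt: | J2 0-17 | J4 17-35 | J1 35-49 | J3 49-54 |
Completion: J1=49  J2=17  J3=54  J4=35
Turnaround (C−A): J1=49  J2=17  J3=54  J4=35
Turnaround(J1) = completion − arrival = 49 − 0 = 49

49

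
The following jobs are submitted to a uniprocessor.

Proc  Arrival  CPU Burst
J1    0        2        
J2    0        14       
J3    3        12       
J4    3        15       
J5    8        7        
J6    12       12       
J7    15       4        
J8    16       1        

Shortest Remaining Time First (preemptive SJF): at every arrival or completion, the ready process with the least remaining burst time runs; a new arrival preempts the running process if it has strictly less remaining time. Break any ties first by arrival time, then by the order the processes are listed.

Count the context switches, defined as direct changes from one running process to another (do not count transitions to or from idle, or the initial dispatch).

9

Schedule: | J1 0-2 | J2 2-3 | J3 3-15 | J7 15-16 | J8 16-17 | J7 17-20 | J5 20-27 | J6 27-39 | J2 39-52 | J4 52-67 |
Completion: J1=2  J2=52  J3=15  J4=67  J5=27  J6=39  J7=20  J8=17
Turnaround (C−A): J1=2  J2=52  J3=12  J4=64  J5=19  J6=27  J7=5  J8=1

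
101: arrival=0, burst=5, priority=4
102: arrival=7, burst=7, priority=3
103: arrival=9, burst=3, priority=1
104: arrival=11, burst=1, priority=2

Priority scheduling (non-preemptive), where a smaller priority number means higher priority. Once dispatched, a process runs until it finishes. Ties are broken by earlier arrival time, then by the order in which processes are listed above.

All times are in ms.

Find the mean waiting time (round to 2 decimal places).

2.75

Timeline: | 101 0-5 | idle 5-7 | 102 7-14 | 103 14-17 | 104 17-18 |
Completion: 101=5  102=14  103=17  104=18
Waiting times: 101=0, 102=0, 103=5, 104=6
Average waiting = (0+0+5+6) / 4 = 11/4 = 2.75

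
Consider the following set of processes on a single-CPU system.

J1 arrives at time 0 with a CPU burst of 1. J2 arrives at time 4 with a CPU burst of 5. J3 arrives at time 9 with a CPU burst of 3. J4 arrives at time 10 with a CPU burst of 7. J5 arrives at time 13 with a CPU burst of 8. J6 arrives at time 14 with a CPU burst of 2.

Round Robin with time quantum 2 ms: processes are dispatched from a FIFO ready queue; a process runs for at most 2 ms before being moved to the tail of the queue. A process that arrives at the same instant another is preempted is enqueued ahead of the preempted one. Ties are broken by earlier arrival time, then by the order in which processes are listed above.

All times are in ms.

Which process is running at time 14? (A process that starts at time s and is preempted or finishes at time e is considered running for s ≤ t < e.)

Schedule: | J1 0-1 | idle 1-4 | J2 4-9 | J3 9-11 | J4 11-13 | J3 13-14 | J5 14-16 | J4 16-18 | J6 18-20 | J5 20-22 | J4 22-24 | J5 24-26 | J4 26-27 | J5 27-29 |
Completion: J1=1  J2=9  J3=14  J4=27  J5=29  J6=20
Turnaround (C−A): J1=1  J2=5  J3=5  J4=17  J5=16  J6=6

J5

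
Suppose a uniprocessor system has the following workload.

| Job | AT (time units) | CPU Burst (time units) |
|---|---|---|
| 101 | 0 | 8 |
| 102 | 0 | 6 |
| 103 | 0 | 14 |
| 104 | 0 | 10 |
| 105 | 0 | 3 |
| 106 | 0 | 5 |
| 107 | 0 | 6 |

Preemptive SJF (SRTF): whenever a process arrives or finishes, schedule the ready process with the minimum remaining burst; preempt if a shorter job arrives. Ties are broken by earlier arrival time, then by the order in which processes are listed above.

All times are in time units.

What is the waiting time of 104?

28

Gantt: | 105 0-3 | 106 3-8 | 102 8-14 | 107 14-20 | 101 20-28 | 104 28-38 | 103 38-52 |
Completion: 101=28  102=14  103=52  104=38  105=3  106=8  107=20
Turnaround (C−A): 101=28  102=14  103=52  104=38  105=3  106=8  107=20
Waiting(104) = turnaround − burst = 38 − 10 = 28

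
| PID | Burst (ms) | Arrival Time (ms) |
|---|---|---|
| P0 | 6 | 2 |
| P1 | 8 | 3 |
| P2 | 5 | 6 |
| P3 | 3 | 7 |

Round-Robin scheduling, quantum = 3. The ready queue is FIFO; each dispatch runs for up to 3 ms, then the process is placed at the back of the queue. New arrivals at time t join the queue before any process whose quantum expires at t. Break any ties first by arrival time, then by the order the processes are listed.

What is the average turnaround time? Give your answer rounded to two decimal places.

Timeline: | idle 0-2 | P0 2-5 | P1 5-8 | P0 8-11 | P2 11-14 | P3 14-17 | P1 17-20 | P2 20-22 | P1 22-24 |
Completion: P0=11  P1=24  P2=22  P3=17
Turnaround times: P0=9, P1=21, P2=16, P3=10
Average turnaround = (9+21+16+10) / 4 = 56/4 = 14.00

14.00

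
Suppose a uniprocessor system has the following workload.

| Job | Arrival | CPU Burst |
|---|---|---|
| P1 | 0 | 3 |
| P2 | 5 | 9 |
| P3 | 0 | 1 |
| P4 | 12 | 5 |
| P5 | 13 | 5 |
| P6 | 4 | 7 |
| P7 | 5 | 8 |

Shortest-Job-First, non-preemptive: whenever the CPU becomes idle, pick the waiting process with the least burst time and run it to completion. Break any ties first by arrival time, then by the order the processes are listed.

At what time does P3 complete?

1

Timeline: | P3 0-1 | P1 1-4 | P6 4-11 | P7 11-19 | P4 19-24 | P5 24-29 | P2 29-38 |
Completion: P1=4  P2=38  P3=1  P4=24  P5=29  P6=11  P7=19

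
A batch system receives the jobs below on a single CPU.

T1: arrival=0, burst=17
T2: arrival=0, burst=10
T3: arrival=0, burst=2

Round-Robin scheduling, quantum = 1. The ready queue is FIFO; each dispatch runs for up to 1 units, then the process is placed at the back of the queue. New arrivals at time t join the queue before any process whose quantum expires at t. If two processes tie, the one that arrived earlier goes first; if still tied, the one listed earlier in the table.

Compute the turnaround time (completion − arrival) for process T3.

Schedule: | T1 0-1 | T2 1-2 | T3 2-3 | T1 3-4 | T2 4-5 | T3 5-6 | T1 6-7 | T2 7-8 | T1 8-9 | T2 9-10 | T1 10-11 | T2 11-12 | T1 12-13 | T2 13-14 | T1 14-15 | T2 15-16 | T1 16-17 | T2 17-18 | T1 18-19 | T2 19-20 | T1 20-21 | T2 21-22 | T1 22-29 |
Completion: T1=29  T2=22  T3=6
Turnaround (C−A): T1=29  T2=22  T3=6
Turnaround(T3) = completion − arrival = 6 − 0 = 6

6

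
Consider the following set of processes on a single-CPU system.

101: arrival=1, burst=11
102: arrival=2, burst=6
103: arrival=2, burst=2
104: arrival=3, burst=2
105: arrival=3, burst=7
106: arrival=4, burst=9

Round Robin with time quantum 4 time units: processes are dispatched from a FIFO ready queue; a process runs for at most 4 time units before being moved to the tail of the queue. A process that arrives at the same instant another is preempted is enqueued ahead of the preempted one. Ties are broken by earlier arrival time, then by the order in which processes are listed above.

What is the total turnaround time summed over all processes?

Timeline: | idle 0-1 | 101 1-5 | 102 5-9 | 103 9-11 | 104 11-13 | 105 13-17 | 106 17-21 | 101 21-25 | 102 25-27 | 105 27-30 | 106 30-34 | 101 34-37 | 106 37-38 |
Completion: 101=37  102=27  103=11  104=13  105=30  106=38
Turnaround (C−A): 101=36  102=25  103=9  104=10  105=27  106=34
Turnaround = completion − arrival: 101=36, 102=25, 103=9, 104=10, 105=27, 106=34
Total turnaround = 36 + 25 + 9 + 10 + 27 + 34 = 141

141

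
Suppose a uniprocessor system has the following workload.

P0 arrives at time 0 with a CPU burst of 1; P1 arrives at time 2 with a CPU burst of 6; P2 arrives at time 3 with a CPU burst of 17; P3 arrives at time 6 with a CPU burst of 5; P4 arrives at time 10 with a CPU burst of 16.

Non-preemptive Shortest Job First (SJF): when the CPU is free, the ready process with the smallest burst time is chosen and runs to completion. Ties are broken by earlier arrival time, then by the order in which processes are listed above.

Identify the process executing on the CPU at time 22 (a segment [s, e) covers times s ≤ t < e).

P4

Gantt: | P0 0-1 | idle 1-2 | P1 2-8 | P3 8-13 | P4 13-29 | P2 29-46 |
Completion: P0=1  P1=8  P2=46  P3=13  P4=29
Turnaround (C−A): P0=1  P1=6  P2=43  P3=7  P4=19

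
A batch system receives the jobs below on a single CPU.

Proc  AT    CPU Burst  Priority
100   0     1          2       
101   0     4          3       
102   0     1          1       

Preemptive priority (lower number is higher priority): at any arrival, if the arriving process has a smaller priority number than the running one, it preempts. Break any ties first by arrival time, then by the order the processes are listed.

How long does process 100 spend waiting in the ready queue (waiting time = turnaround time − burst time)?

1

Timeline: | 102 0-1 | 100 1-2 | 101 2-6 |
Completion: 100=2  101=6  102=1
Waiting(100) = turnaround − burst = 2 − 1 = 1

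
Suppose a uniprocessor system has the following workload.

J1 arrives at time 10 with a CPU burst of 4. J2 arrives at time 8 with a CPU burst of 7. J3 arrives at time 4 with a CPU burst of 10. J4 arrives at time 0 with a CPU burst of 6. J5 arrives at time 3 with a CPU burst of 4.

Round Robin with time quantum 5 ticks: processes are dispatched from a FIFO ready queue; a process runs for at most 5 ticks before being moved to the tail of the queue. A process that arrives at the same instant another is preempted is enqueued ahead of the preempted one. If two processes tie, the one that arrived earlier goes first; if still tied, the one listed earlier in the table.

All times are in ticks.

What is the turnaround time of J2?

Timeline: | J4 0-5 | J5 5-9 | J3 9-14 | J4 14-15 | J2 15-20 | J1 20-24 | J3 24-29 | J2 29-31 |
Completion: J1=24  J2=31  J3=29  J4=15  J5=9
Turnaround(J2) = completion − arrival = 31 − 8 = 23

23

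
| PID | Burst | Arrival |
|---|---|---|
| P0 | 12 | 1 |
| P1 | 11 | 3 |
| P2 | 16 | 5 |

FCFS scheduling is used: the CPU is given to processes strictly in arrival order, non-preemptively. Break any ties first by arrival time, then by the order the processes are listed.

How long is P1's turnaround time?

21

Schedule: | idle 0-1 | P0 1-13 | P1 13-24 | P2 24-40 |
Completion: P0=13  P1=24  P2=40
Turnaround (C−A): P0=12  P1=21  P2=35
Turnaround(P1) = completion − arrival = 24 − 3 = 21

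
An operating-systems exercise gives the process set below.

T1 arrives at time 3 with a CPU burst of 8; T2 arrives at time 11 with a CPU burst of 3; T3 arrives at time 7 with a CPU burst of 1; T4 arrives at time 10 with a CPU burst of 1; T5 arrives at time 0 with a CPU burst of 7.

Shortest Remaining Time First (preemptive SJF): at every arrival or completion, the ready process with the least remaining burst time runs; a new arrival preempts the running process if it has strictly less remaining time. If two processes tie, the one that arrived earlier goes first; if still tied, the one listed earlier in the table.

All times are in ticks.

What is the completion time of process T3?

8

Gantt: | T5 0-7 | T3 7-8 | T1 8-10 | T4 10-11 | T2 11-14 | T1 14-20 |
Completion: T1=20  T2=14  T3=8  T4=11  T5=7
Turnaround (C−A): T1=17  T2=3  T3=1  T4=1  T5=7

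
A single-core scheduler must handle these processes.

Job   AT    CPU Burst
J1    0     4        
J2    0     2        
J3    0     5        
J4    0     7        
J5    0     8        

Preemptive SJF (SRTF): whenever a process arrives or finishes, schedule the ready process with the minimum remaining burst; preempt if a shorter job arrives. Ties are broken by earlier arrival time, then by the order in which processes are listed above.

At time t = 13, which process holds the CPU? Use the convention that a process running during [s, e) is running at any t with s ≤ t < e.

J4

Schedule: | J2 0-2 | J1 2-6 | J3 6-11 | J4 11-18 | J5 18-26 |
Completion: J1=6  J2=2  J3=11  J4=18  J5=26
Turnaround (C−A): J1=6  J2=2  J3=11  J4=18  J5=26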